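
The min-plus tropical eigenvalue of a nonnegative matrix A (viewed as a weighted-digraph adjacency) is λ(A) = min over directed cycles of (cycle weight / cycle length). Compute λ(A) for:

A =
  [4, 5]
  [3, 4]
λ(A) = 4

Enumerate directed cycles and compute their means (weight / length). Sample:
  cycle 0 → 0: weight = 4, length = 1, mean = 4/1 ≈ 4.000
  cycle 1 → 1: weight = 4, length = 1, mean = 4/1 ≈ 4.000
  cycle 0 → 1 → 0: weight = 8, length = 2, mean = 8/2 ≈ 4.000
  cycle 1 → 0 → 1: weight = 8, length = 2, mean = 8/2 ≈ 4.000
Minimum mean = 4.000, attained e.g. along the cycle 0 → 0 with weight 4 and length 1. So λ(A) = 4/1 = 4.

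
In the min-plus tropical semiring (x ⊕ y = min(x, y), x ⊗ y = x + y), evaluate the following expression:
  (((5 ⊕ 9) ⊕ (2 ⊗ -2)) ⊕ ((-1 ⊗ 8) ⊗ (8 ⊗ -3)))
(((5 ⊕ 9) ⊕ (2 ⊗ -2)) ⊕ ((-1 ⊗ 8) ⊗ (8 ⊗ -3))) = 0

Expand innermost to outermost. Recall ⊕ takes the minimum of its arguments and ⊗ takes their sum. Working out the expression (((5 ⊕ 9) ⊕ (2 ⊗ -2)) ⊕ ((-1 ⊗ 8) ⊗ (8 ⊗ -3))) gives 0.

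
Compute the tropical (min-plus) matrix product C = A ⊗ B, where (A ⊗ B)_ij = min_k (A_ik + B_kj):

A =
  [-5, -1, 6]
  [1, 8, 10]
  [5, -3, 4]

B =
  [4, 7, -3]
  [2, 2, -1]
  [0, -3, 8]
A ⊗ B =
  [-1, 1, -8]
  [5, 7, -2]
  [-1, -1, -4]

Apply the min-plus product entry-by-entry:
  C[0][0] = min over k of (A[0][0] + B[0][0] = -5 + 4 = -1, A[0][1] + B[1][0] = -1 + 2 = 1, A[0][2] + B[2][0] = 6 + 0 = 6) = -1 (attained at k = 0)
  C[0][1] = min over k of (A[0][0] + B[0][1] = -5 + 7 = 2, A[0][1] + B[1][1] = -1 + 2 = 1, A[0][2] + B[2][1] = 6 + -3 = 3) = 1 (attained at k = 1)
  C[0][2] = min over k of (A[0][0] + B[0][2] = -5 + -3 = -8, A[0][1] + B[1][2] = -1 + -1 = -2, A[0][2] + B[2][2] = 6 + 8 = 14) = -8 (attained at k = 0)
  C[1][0] = min over k of (A[1][0] + B[0][0] = 1 + 4 = 5, A[1][1] + B[1][0] = 8 + 2 = 10, A[1][2] + B[2][0] = 10 + 0 = 10) = 5 (attained at k = 0)
  C[1][1] = min over k of (A[1][0] + B[0][1] = 1 + 7 = 8, A[1][1] + B[1][1] = 8 + 2 = 10, A[1][2] + B[2][1] = 10 + -3 = 7) = 7 (attained at k = 2)
  C[1][2] = min over k of (A[1][0] + B[0][2] = 1 + -3 = -2, A[1][1] + B[1][2] = 8 + -1 = 7, A[1][2] + B[2][2] = 10 + 8 = 18) = -2 (attained at k = 0)
  C[2][0] = min over k of (A[2][0] + B[0][0] = 5 + 4 = 9, A[2][1] + B[1][0] = -3 + 2 = -1, A[2][2] + B[2][0] = 4 + 0 = 4) = -1 (attained at k = 1)
  C[2][1] = min over k of (A[2][0] + B[0][1] = 5 + 7 = 12, A[2][1] + B[1][1] = -3 + 2 = -1, A[2][2] + B[2][1] = 4 + -3 = 1) = -1 (attained at k = 1)
  C[2][2] = min over k of (A[2][0] + B[0][2] = 5 + -3 = 2, A[2][1] + B[1][2] = -3 + -1 = -4, A[2][2] + B[2][2] = 4 + 8 = 12) = -4 (attained at k = 1)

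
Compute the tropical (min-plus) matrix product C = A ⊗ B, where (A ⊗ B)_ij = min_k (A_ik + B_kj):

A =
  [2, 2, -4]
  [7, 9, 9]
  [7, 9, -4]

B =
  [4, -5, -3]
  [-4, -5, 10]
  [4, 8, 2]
A ⊗ B =
  [-2, -3, -2]
  [5, 2, 4]
  [0, 2, -2]

Apply the min-plus product entry-by-entry:
  C[0][0] = min over k of (A[0][0] + B[0][0] = 2 + 4 = 6, A[0][1] + B[1][0] = 2 + -4 = -2, A[0][2] + B[2][0] = -4 + 4 = 0) = -2 (attained at k = 1)
  C[0][1] = min over k of (A[0][0] + B[0][1] = 2 + -5 = -3, A[0][1] + B[1][1] = 2 + -5 = -3, A[0][2] + B[2][1] = -4 + 8 = 4) = -3 (attained at k = 0)
  C[0][2] = min over k of (A[0][0] + B[0][2] = 2 + -3 = -1, A[0][1] + B[1][2] = 2 + 10 = 12, A[0][2] + B[2][2] = -4 + 2 = -2) = -2 (attained at k = 2)
  C[1][0] = min over k of (A[1][0] + B[0][0] = 7 + 4 = 11, A[1][1] + B[1][0] = 9 + -4 = 5, A[1][2] + B[2][0] = 9 + 4 = 13) = 5 (attained at k = 1)
  C[1][1] = min over k of (A[1][0] + B[0][1] = 7 + -5 = 2, A[1][1] + B[1][1] = 9 + -5 = 4, A[1][2] + B[2][1] = 9 + 8 = 17) = 2 (attained at k = 0)
  C[1][2] = min over k of (A[1][0] + B[0][2] = 7 + -3 = 4, A[1][1] + B[1][2] = 9 + 10 = 19, A[1][2] + B[2][2] = 9 + 2 = 11) = 4 (attained at k = 0)
  C[2][0] = min over k of (A[2][0] + B[0][0] = 7 + 4 = 11, A[2][1] + B[1][0] = 9 + -4 = 5, A[2][2] + B[2][0] = -4 + 4 = 0) = 0 (attained at k = 2)
  C[2][1] = min over k of (A[2][0] + B[0][1] = 7 + -5 = 2, A[2][1] + B[1][1] = 9 + -5 = 4, A[2][2] + B[2][1] = -4 + 8 = 4) = 2 (attained at k = 0)
  C[2][2] = min over k of (A[2][0] + B[0][2] = 7 + -3 = 4, A[2][1] + B[1][2] = 9 + 10 = 19, A[2][2] + B[2][2] = -4 + 2 = -2) = -2 (attained at k = 2)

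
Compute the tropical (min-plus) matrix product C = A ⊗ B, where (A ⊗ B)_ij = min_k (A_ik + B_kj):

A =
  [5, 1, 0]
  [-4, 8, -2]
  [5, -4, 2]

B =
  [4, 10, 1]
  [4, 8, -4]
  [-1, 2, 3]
A ⊗ B =
  [-1, 2, -3]
  [-3, 0, -3]
  [0, 4, -8]

Apply the min-plus product entry-by-entry:
  C[0][0] = min over k of (A[0][0] + B[0][0] = 5 + 4 = 9, A[0][1] + B[1][0] = 1 + 4 = 5, A[0][2] + B[2][0] = 0 + -1 = -1) = -1 (attained at k = 2)
  C[0][1] = min over k of (A[0][0] + B[0][1] = 5 + 10 = 15, A[0][1] + B[1][1] = 1 + 8 = 9, A[0][2] + B[2][1] = 0 + 2 = 2) = 2 (attained at k = 2)
  C[0][2] = min over k of (A[0][0] + B[0][2] = 5 + 1 = 6, A[0][1] + B[1][2] = 1 + -4 = -3, A[0][2] + B[2][2] = 0 + 3 = 3) = -3 (attained at k = 1)
  C[1][0] = min over k of (A[1][0] + B[0][0] = -4 + 4 = 0, A[1][1] + B[1][0] = 8 + 4 = 12, A[1][2] + B[2][0] = -2 + -1 = -3) = -3 (attained at k = 2)
  C[1][1] = min over k of (A[1][0] + B[0][1] = -4 + 10 = 6, A[1][1] + B[1][1] = 8 + 8 = 16, A[1][2] + B[2][1] = -2 + 2 = 0) = 0 (attained at k = 2)
  C[1][2] = min over k of (A[1][0] + B[0][2] = -4 + 1 = -3, A[1][1] + B[1][2] = 8 + -4 = 4, A[1][2] + B[2][2] = -2 + 3 = 1) = -3 (attained at k = 0)
  C[2][0] = min over k of (A[2][0] + B[0][0] = 5 + 4 = 9, A[2][1] + B[1][0] = -4 + 4 = 0, A[2][2] + B[2][0] = 2 + -1 = 1) = 0 (attained at k = 1)
  C[2][1] = min over k of (A[2][0] + B[0][1] = 5 + 10 = 15, A[2][1] + B[1][1] = -4 + 8 = 4, A[2][2] + B[2][1] = 2 + 2 = 4) = 4 (attained at k = 1)
  C[2][2] = min over k of (A[2][0] + B[0][2] = 5 + 1 = 6, A[2][1] + B[1][2] = -4 + -4 = -8, A[2][2] + B[2][2] = 2 + 3 = 5) = -8 (attained at k = 1)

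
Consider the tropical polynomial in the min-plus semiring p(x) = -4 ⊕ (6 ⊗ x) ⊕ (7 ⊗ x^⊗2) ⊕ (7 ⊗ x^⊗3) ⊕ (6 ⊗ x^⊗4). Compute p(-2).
p(-2) = -4

A tropical monomial a ⊗ x^⊗i evaluates to a + i · x. Evaluating each term at x = -2:
  Term 0 contributes -4 + 0 · -2 = -4
  Term 1 contributes 6 + 1 · -2 = 4
  Term 2 contributes 7 + 2 · -2 = 3
  Term 3 contributes 7 + 3 · -2 = 1
  Term 4 contributes 6 + 4 · -2 = -2
p(-2) = ⊕ of these = min[-4, 4, 3, 1, -2] = -4.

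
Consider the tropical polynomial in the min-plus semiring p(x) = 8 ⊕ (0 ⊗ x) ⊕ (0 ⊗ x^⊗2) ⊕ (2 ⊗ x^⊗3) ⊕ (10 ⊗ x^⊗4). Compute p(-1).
p(-1) = -2

A tropical monomial a ⊗ x^⊗i evaluates to a + i · x. Evaluating each term at x = -1:
  Term 0 contributes 8 + 0 · -1 = 8
  Term 1 contributes 0 + 1 · -1 = -1
  Term 2 contributes 0 + 2 · -1 = -2
  Term 3 contributes 2 + 3 · -1 = -1
  Term 4 contributes 10 + 4 · -1 = 6
p(-1) = ⊕ of these = min[8, -1, -2, -1, 6] = -2.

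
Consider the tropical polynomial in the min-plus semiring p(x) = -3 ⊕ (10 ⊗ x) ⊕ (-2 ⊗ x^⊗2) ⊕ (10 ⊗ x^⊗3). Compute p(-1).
p(-1) = -4

A tropical monomial a ⊗ x^⊗i evaluates to a + i · x. Evaluating each term at x = -1:
  Term 0 contributes -3 + 0 · -1 = -3
  Term 1 contributes 10 + 1 · -1 = 9
  Term 2 contributes -2 + 2 · -1 = -4
  Term 3 contributes 10 + 3 · -1 = 7
p(-1) = ⊕ of these = min[-3, 9, -4, 7] = -4.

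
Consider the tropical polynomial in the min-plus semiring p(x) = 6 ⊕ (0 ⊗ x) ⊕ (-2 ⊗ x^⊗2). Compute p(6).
p(6) = 6

A tropical monomial a ⊗ x^⊗i evaluates to a + i · x. Evaluating each term at x = 6:
  Term 0 contributes 6 + 0 · 6 = 6
  Term 1 contributes 0 + 1 · 6 = 6
  Term 2 contributes -2 + 2 · 6 = 10
p(6) = ⊕ of these = min[6, 6, 10] = 6.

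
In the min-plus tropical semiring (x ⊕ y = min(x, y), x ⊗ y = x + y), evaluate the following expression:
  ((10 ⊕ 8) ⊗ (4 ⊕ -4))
((10 ⊕ 8) ⊗ (4 ⊕ -4)) = 4

Expand innermost to outermost. Recall ⊕ takes the minimum of its arguments and ⊗ takes their sum. Working out the expression ((10 ⊕ 8) ⊗ (4 ⊕ -4)) gives 4.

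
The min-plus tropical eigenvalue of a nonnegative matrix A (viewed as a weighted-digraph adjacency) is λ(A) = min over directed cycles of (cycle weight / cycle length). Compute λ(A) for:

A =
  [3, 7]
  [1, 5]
λ(A) = 3

Enumerate directed cycles and compute their means (weight / length). Sample:
  cycle 0 → 0: weight = 3, length = 1, mean = 3/1 ≈ 3.000
  cycle 1 → 1: weight = 5, length = 1, mean = 5/1 ≈ 5.000
  cycle 0 → 1 → 0: weight = 8, length = 2, mean = 8/2 ≈ 4.000
  cycle 1 → 0 → 1: weight = 8, length = 2, mean = 8/2 ≈ 4.000
Minimum mean = 3.000, attained e.g. along the cycle 0 → 0 with weight 3 and length 1. So λ(A) = 3/1 = 3.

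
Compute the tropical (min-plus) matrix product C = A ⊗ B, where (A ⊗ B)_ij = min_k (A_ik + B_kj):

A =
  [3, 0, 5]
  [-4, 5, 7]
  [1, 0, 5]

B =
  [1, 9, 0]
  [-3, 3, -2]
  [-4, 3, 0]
A ⊗ B =
  [-3, 3, -2]
  [-3, 5, -4]
  [-3, 3, -2]

Apply the min-plus product entry-by-entry:
  C[0][0] = min over k of (A[0][0] + B[0][0] = 3 + 1 = 4, A[0][1] + B[1][0] = 0 + -3 = -3, A[0][2] + B[2][0] = 5 + -4 = 1) = -3 (attained at k = 1)
  C[0][1] = min over k of (A[0][0] + B[0][1] = 3 + 9 = 12, A[0][1] + B[1][1] = 0 + 3 = 3, A[0][2] + B[2][1] = 5 + 3 = 8) = 3 (attained at k = 1)
  C[0][2] = min over k of (A[0][0] + B[0][2] = 3 + 0 = 3, A[0][1] + B[1][2] = 0 + -2 = -2, A[0][2] + B[2][2] = 5 + 0 = 5) = -2 (attained at k = 1)
  C[1][0] = min over k of (A[1][0] + B[0][0] = -4 + 1 = -3, A[1][1] + B[1][0] = 5 + -3 = 2, A[1][2] + B[2][0] = 7 + -4 = 3) = -3 (attained at k = 0)
  C[1][1] = min over k of (A[1][0] + B[0][1] = -4 + 9 = 5, A[1][1] + B[1][1] = 5 + 3 = 8, A[1][2] + B[2][1] = 7 + 3 = 10) = 5 (attained at k = 0)
  C[1][2] = min over k of (A[1][0] + B[0][2] = -4 + 0 = -4, A[1][1] + B[1][2] = 5 + -2 = 3, A[1][2] + B[2][2] = 7 + 0 = 7) = -4 (attained at k = 0)
  C[2][0] = min over k of (A[2][0] + B[0][0] = 1 + 1 = 2, A[2][1] + B[1][0] = 0 + -3 = -3, A[2][2] + B[2][0] = 5 + -4 = 1) = -3 (attained at k = 1)
  C[2][1] = min over k of (A[2][0] + B[0][1] = 1 + 9 = 10, A[2][1] + B[1][1] = 0 + 3 = 3, A[2][2] + B[2][1] = 5 + 3 = 8) = 3 (attained at k = 1)
  C[2][2] = min over k of (A[2][0] + B[0][2] = 1 + 0 = 1, A[2][1] + B[1][2] = 0 + -2 = -2, A[2][2] + B[2][2] = 5 + 0 = 5) = -2 (attained at k = 1)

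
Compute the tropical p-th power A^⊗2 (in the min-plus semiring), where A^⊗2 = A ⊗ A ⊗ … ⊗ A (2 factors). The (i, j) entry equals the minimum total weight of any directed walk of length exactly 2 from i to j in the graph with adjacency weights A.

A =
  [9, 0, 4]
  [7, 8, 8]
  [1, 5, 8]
A^⊗2 =
  [5, 8, 8]
  [9, 7, 11]
  [9, 1, 5]

Each entry (A^⊗2)_ij equals the minimum over all length-2 walks i = v_0 → v_1 → … → v_2 = j of Σ_t A[v_t][v_{t+1}]. For example, for (i, j) = (0, 2) we minimise over 3 possible intermediate vertex sequences; the minimum is 8, attained along the walk 0 → 1 → 2.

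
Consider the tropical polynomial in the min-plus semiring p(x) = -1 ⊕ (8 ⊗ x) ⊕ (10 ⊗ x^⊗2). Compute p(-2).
p(-2) = -1

A tropical monomial a ⊗ x^⊗i evaluates to a + i · x. Evaluating each term at x = -2:
  Term 0 contributes -1 + 0 · -2 = -1
  Term 1 contributes 8 + 1 · -2 = 6
  Term 2 contributes 10 + 2 · -2 = 6
p(-2) = ⊕ of these = min[-1, 6, 6] = -1.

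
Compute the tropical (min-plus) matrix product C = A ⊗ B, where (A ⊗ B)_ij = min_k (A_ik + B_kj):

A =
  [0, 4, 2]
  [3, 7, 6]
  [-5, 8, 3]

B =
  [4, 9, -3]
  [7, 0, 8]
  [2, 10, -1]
A ⊗ B =
  [4, 4, -3]
  [7, 7, 0]
  [-1, 4, -8]

Apply the min-plus product entry-by-entry:
  C[0][0] = min over k of (A[0][0] + B[0][0] = 0 + 4 = 4, A[0][1] + B[1][0] = 4 + 7 = 11, A[0][2] + B[2][0] = 2 + 2 = 4) = 4 (attained at k = 0)
  C[0][1] = min over k of (A[0][0] + B[0][1] = 0 + 9 = 9, A[0][1] + B[1][1] = 4 + 0 = 4, A[0][2] + B[2][1] = 2 + 10 = 12) = 4 (attained at k = 1)
  C[0][2] = min over k of (A[0][0] + B[0][2] = 0 + -3 = -3, A[0][1] + B[1][2] = 4 + 8 = 12, A[0][2] + B[2][2] = 2 + -1 = 1) = -3 (attained at k = 0)
  C[1][0] = min over k of (A[1][0] + B[0][0] = 3 + 4 = 7, A[1][1] + B[1][0] = 7 + 7 = 14, A[1][2] + B[2][0] = 6 + 2 = 8) = 7 (attained at k = 0)
  C[1][1] = min over k of (A[1][0] + B[0][1] = 3 + 9 = 12, A[1][1] + B[1][1] = 7 + 0 = 7, A[1][2] + B[2][1] = 6 + 10 = 16) = 7 (attained at k = 1)
  C[1][2] = min over k of (A[1][0] + B[0][2] = 3 + -3 = 0, A[1][1] + B[1][2] = 7 + 8 = 15, A[1][2] + B[2][2] = 6 + -1 = 5) = 0 (attained at k = 0)
  C[2][0] = min over k of (A[2][0] + B[0][0] = -5 + 4 = -1, A[2][1] + B[1][0] = 8 + 7 = 15, A[2][2] + B[2][0] = 3 + 2 = 5) = -1 (attained at k = 0)
  C[2][1] = min over k of (A[2][0] + B[0][1] = -5 + 9 = 4, A[2][1] + B[1][1] = 8 + 0 = 8, A[2][2] + B[2][1] = 3 + 10 = 13) = 4 (attained at k = 0)
  C[2][2] = min over k of (A[2][0] + B[0][2] = -5 + -3 = -8, A[2][1] + B[1][2] = 8 + 8 = 16, A[2][2] + B[2][2] = 3 + -1 = 2) = -8 (attained at k = 0)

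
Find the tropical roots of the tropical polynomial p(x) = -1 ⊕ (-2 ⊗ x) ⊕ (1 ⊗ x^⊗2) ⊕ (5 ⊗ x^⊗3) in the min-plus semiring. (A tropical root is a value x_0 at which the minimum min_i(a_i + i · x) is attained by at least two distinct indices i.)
Roots: {-4, -3, 1}

Each tropical root is a break point of the lower envelope of the lines y = a_i + i · x (there are 4 lines, with slopes 0, 1, ..., 3). Only the lines that attain the minimum somewhere contribute to roots; other lines are dominated. Here the surviving (envelope) indices are i = 3, i = 2, i = 1, i = 0.
Intersections between consecutive envelope lines give the roots: for adjacent envelope indices i < j the intersection is x = (a_i − a_j) / (j − i). Reading off the sorted break points: {-4, -3, 1}.
Verification: at each break x_0, at least two indices attain the minimum of min_i(a_i + i · x_0).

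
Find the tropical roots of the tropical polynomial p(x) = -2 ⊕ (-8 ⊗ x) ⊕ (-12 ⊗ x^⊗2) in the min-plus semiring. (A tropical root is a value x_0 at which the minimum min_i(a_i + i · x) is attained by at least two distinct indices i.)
Roots: {4, 6}

Each tropical root is a break point of the lower envelope of the lines y = a_i + i · x (there are 3 lines, with slopes 0, 1, ..., 2). Only the lines that attain the minimum somewhere contribute to roots; other lines are dominated. Here the surviving (envelope) indices are i = 2, i = 1, i = 0.
Intersections between consecutive envelope lines give the roots: for adjacent envelope indices i < j the intersection is x = (a_i − a_j) / (j − i). Reading off the sorted break points: {4, 6}.
Verification: at each break x_0, at least two indices attain the minimum of min_i(a_i + i · x_0).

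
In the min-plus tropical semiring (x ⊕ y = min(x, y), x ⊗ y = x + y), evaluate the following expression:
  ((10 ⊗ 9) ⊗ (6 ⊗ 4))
((10 ⊗ 9) ⊗ (6 ⊗ 4)) = 29

Expand innermost to outermost. Recall ⊕ takes the minimum of its arguments and ⊗ takes their sum. Working out the expression ((10 ⊗ 9) ⊗ (6 ⊗ 4)) gives 29.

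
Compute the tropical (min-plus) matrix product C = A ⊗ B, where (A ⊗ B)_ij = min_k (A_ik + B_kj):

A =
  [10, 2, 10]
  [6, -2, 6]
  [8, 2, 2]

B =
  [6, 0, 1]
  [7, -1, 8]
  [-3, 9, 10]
A ⊗ B =
  [7, 1, 10]
  [3, -3, 6]
  [-1, 1, 9]

Apply the min-plus product entry-by-entry:
  C[0][0] = min over k of (A[0][0] + B[0][0] = 10 + 6 = 16, A[0][1] + B[1][0] = 2 + 7 = 9, A[0][2] + B[2][0] = 10 + -3 = 7) = 7 (attained at k = 2)
  C[0][1] = min over k of (A[0][0] + B[0][1] = 10 + 0 = 10, A[0][1] + B[1][1] = 2 + -1 = 1, A[0][2] + B[2][1] = 10 + 9 = 19) = 1 (attained at k = 1)
  C[0][2] = min over k of (A[0][0] + B[0][2] = 10 + 1 = 11, A[0][1] + B[1][2] = 2 + 8 = 10, A[0][2] + B[2][2] = 10 + 10 = 20) = 10 (attained at k = 1)
  C[1][0] = min over k of (A[1][0] + B[0][0] = 6 + 6 = 12, A[1][1] + B[1][0] = -2 + 7 = 5, A[1][2] + B[2][0] = 6 + -3 = 3) = 3 (attained at k = 2)
  C[1][1] = min over k of (A[1][0] + B[0][1] = 6 + 0 = 6, A[1][1] + B[1][1] = -2 + -1 = -3, A[1][2] + B[2][1] = 6 + 9 = 15) = -3 (attained at k = 1)
  C[1][2] = min over k of (A[1][0] + B[0][2] = 6 + 1 = 7, A[1][1] + B[1][2] = -2 + 8 = 6, A[1][2] + B[2][2] = 6 + 10 = 16) = 6 (attained at k = 1)
  C[2][0] = min over k of (A[2][0] + B[0][0] = 8 + 6 = 14, A[2][1] + B[1][0] = 2 + 7 = 9, A[2][2] + B[2][0] = 2 + -3 = -1) = -1 (attained at k = 2)
  C[2][1] = min over k of (A[2][0] + B[0][1] = 8 + 0 = 8, A[2][1] + B[1][1] = 2 + -1 = 1, A[2][2] + B[2][1] = 2 + 9 = 11) = 1 (attained at k = 1)
  C[2][2] = min over k of (A[2][0] + B[0][2] = 8 + 1 = 9, A[2][1] + B[1][2] = 2 + 8 = 10, A[2][2] + B[2][2] = 2 + 10 = 12) = 9 (attained at k = 0)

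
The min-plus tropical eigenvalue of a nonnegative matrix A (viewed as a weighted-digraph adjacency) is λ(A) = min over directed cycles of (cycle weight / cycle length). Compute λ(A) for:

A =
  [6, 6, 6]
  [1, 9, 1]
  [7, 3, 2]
λ(A) = 2

Enumerate directed cycles and compute their means (weight / length). Sample:
  cycle 0 → 0: weight = 6, length = 1, mean = 6/1 ≈ 6.000
  cycle 1 → 1: weight = 9, length = 1, mean = 9/1 ≈ 9.000
  cycle 2 → 2: weight = 2, length = 1, mean = 2/1 ≈ 2.000
  cycle 0 → 1 → 0: weight = 7, length = 2, mean = 7/2 ≈ 3.500
  cycle 0 → 2 → 0: weight = 13, length = 2, mean = 13/2 ≈ 6.500
  cycle 1 → 0 → 1: weight = 7, length = 2, mean = 7/2 ≈ 3.500
Minimum mean = 2.000, attained e.g. along the cycle 2 → 2 with weight 2 and length 1. So λ(A) = 2/1 = 2.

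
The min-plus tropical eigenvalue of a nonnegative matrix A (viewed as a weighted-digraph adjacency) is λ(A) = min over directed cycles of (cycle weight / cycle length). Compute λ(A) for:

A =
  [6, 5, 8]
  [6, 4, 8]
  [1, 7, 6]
λ(A) = 4

Enumerate directed cycles and compute their means (weight / length). Sample:
  cycle 0 → 0: weight = 6, length = 1, mean = 6/1 ≈ 6.000
  cycle 1 → 1: weight = 4, length = 1, mean = 4/1 ≈ 4.000
  cycle 2 → 2: weight = 6, length = 1, mean = 6/1 ≈ 6.000
  cycle 0 → 1 → 0: weight = 11, length = 2, mean = 11/2 ≈ 5.500
  cycle 0 → 2 → 0: weight = 9, length = 2, mean = 9/2 ≈ 4.500
  cycle 1 → 0 → 1: weight = 11, length = 2, mean = 11/2 ≈ 5.500
Minimum mean = 4.000, attained e.g. along the cycle 1 → 1 with weight 4 and length 1. So λ(A) = 4/1 = 4.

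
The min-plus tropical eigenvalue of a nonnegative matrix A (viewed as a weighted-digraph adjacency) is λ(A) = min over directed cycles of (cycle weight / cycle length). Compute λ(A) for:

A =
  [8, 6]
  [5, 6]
λ(A) = 11/2

Enumerate directed cycles and compute their means (weight / length). Sample:
  cycle 0 → 0: weight = 8, length = 1, mean = 8/1 ≈ 8.000
  cycle 1 → 1: weight = 6, length = 1, mean = 6/1 ≈ 6.000
  cycle 0 → 1 → 0: weight = 11, length = 2, mean = 11/2 ≈ 5.500
  cycle 1 → 0 → 1: weight = 11, length = 2, mean = 11/2 ≈ 5.500
Minimum mean = 5.500, attained e.g. along the cycle 0 → 1 → 0 with weight 11 and length 2. So λ(A) = 11/2 = 11/2.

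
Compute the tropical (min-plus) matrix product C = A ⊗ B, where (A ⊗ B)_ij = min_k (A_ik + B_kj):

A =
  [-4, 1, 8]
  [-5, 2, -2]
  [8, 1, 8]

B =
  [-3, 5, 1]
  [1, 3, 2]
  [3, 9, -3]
A ⊗ B =
  [-7, 1, -3]
  [-8, 0, -5]
  [2, 4, 3]

Apply the min-plus product entry-by-entry:
  C[0][0] = min over k of (A[0][0] + B[0][0] = -4 + -3 = -7, A[0][1] + B[1][0] = 1 + 1 = 2, A[0][2] + B[2][0] = 8 + 3 = 11) = -7 (attained at k = 0)
  C[0][1] = min over k of (A[0][0] + B[0][1] = -4 + 5 = 1, A[0][1] + B[1][1] = 1 + 3 = 4, A[0][2] + B[2][1] = 8 + 9 = 17) = 1 (attained at k = 0)
  C[0][2] = min over k of (A[0][0] + B[0][2] = -4 + 1 = -3, A[0][1] + B[1][2] = 1 + 2 = 3, A[0][2] + B[2][2] = 8 + -3 = 5) = -3 (attained at k = 0)
  C[1][0] = min over k of (A[1][0] + B[0][0] = -5 + -3 = -8, A[1][1] + B[1][0] = 2 + 1 = 3, A[1][2] + B[2][0] = -2 + 3 = 1) = -8 (attained at k = 0)
  C[1][1] = min over k of (A[1][0] + B[0][1] = -5 + 5 = 0, A[1][1] + B[1][1] = 2 + 3 = 5, A[1][2] + B[2][1] = -2 + 9 = 7) = 0 (attained at k = 0)
  C[1][2] = min over k of (A[1][0] + B[0][2] = -5 + 1 = -4, A[1][1] + B[1][2] = 2 + 2 = 4, A[1][2] + B[2][2] = -2 + -3 = -5) = -5 (attained at k = 2)
  C[2][0] = min over k of (A[2][0] + B[0][0] = 8 + -3 = 5, A[2][1] + B[1][0] = 1 + 1 = 2, A[2][2] + B[2][0] = 8 + 3 = 11) = 2 (attained at k = 1)
  C[2][1] = min over k of (A[2][0] + B[0][1] = 8 + 5 = 13, A[2][1] + B[1][1] = 1 + 3 = 4, A[2][2] + B[2][1] = 8 + 9 = 17) = 4 (attained at k = 1)
  C[2][2] = min over k of (A[2][0] + B[0][2] = 8 + 1 = 9, A[2][1] + B[1][2] = 1 + 2 = 3, A[2][2] + B[2][2] = 8 + -3 = 5) = 3 (attained at k = 1)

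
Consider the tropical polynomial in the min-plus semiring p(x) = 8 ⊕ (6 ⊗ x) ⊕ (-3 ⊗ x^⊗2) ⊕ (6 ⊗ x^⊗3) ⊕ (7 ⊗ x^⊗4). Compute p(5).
p(5) = 7

A tropical monomial a ⊗ x^⊗i evaluates to a + i · x. Evaluating each term at x = 5:
  Term 0 contributes 8 + 0 · 5 = 8
  Term 1 contributes 6 + 1 · 5 = 11
  Term 2 contributes -3 + 2 · 5 = 7
  Term 3 contributes 6 + 3 · 5 = 21
  Term 4 contributes 7 + 4 · 5 = 27
p(5) = ⊕ of these = min[8, 11, 7, 21, 27] = 7.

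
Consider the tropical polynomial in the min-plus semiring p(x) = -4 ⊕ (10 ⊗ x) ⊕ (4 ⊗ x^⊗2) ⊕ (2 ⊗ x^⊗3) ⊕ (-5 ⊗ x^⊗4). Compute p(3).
p(3) = -4

A tropical monomial a ⊗ x^⊗i evaluates to a + i · x. Evaluating each term at x = 3:
  Term 0 contributes -4 + 0 · 3 = -4
  Term 1 contributes 10 + 1 · 3 = 13
  Term 2 contributes 4 + 2 · 3 = 10
  Term 3 contributes 2 + 3 · 3 = 11
  Term 4 contributes -5 + 4 · 3 = 7
p(3) = ⊕ of these = min[-4, 13, 10, 11, 7] = -4.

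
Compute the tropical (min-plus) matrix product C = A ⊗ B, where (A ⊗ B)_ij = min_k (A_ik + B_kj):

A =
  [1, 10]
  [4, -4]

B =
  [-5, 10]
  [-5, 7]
A ⊗ B =
  [-4, 11]
  [-9, 3]

Apply the min-plus product entry-by-entry:
  C[0][0] = min over k of (A[0][0] + B[0][0] = 1 + -5 = -4, A[0][1] + B[1][0] = 10 + -5 = 5) = -4 (attained at k = 0)
  C[0][1] = min over k of (A[0][0] + B[0][1] = 1 + 10 = 11, A[0][1] + B[1][1] = 10 + 7 = 17) = 11 (attained at k = 0)
  C[1][0] = min over k of (A[1][0] + B[0][0] = 4 + -5 = -1, A[1][1] + B[1][0] = -4 + -5 = -9) = -9 (attained at k = 1)
  C[1][1] = min over k of (A[1][0] + B[0][1] = 4 + 10 = 14, A[1][1] + B[1][1] = -4 + 7 = 3) = 3 (attained at k = 1)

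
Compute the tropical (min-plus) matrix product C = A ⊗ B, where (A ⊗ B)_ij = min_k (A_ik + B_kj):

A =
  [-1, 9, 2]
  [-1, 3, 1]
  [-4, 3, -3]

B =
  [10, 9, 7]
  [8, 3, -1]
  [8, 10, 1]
A ⊗ B =
  [9, 8, 3]
  [9, 6, 2]
  [5, 5, -2]

Apply the min-plus product entry-by-entry:
  C[0][0] = min over k of (A[0][0] + B[0][0] = -1 + 10 = 9, A[0][1] + B[1][0] = 9 + 8 = 17, A[0][2] + B[2][0] = 2 + 8 = 10) = 9 (attained at k = 0)
  C[0][1] = min over k of (A[0][0] + B[0][1] = -1 + 9 = 8, A[0][1] + B[1][1] = 9 + 3 = 12, A[0][2] + B[2][1] = 2 + 10 = 12) = 8 (attained at k = 0)
  C[0][2] = min over k of (A[0][0] + B[0][2] = -1 + 7 = 6, A[0][1] + B[1][2] = 9 + -1 = 8, A[0][2] + B[2][2] = 2 + 1 = 3) = 3 (attained at k = 2)
  C[1][0] = min over k of (A[1][0] + B[0][0] = -1 + 10 = 9, A[1][1] + B[1][0] = 3 + 8 = 11, A[1][2] + B[2][0] = 1 + 8 = 9) = 9 (attained at k = 0)
  C[1][1] = min over k of (A[1][0] + B[0][1] = -1 + 9 = 8, A[1][1] + B[1][1] = 3 + 3 = 6, A[1][2] + B[2][1] = 1 + 10 = 11) = 6 (attained at k = 1)
  C[1][2] = min over k of (A[1][0] + B[0][2] = -1 + 7 = 6, A[1][1] + B[1][2] = 3 + -1 = 2, A[1][2] + B[2][2] = 1 + 1 = 2) = 2 (attained at k = 1)
  C[2][0] = min over k of (A[2][0] + B[0][0] = -4 + 10 = 6, A[2][1] + B[1][0] = 3 + 8 = 11, A[2][2] + B[2][0] = -3 + 8 = 5) = 5 (attained at k = 2)
  C[2][1] = min over k of (A[2][0] + B[0][1] = -4 + 9 = 5, A[2][1] + B[1][1] = 3 + 3 = 6, A[2][2] + B[2][1] = -3 + 10 = 7) = 5 (attained at k = 0)
  C[2][2] = min over k of (A[2][0] + B[0][2] = -4 + 7 = 3, A[2][1] + B[1][2] = 3 + -1 = 2, A[2][2] + B[2][2] = -3 + 1 = -2) = -2 (attained at k = 2)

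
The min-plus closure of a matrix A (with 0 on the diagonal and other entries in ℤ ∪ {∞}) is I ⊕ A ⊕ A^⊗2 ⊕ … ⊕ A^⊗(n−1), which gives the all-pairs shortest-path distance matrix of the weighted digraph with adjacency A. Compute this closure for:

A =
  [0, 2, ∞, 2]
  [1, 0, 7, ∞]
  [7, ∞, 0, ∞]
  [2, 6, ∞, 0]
Closure =
  [0, 2, 9, 2]
  [1, 0, 7, 3]
  [7, 9, 0, 9]
  [2, 4, 11, 0]

This is the Floyd-Warshall all-pairs shortest-path computation. For each intermediate vertex k = 0, 1, …, 3, update dist[i][j] ← min(dist[i][j], dist[i][k] + dist[k][j]). The final matrix gives, for each (i, j), the minimum total weight of any directed path from i to j (possibly empty when i = j).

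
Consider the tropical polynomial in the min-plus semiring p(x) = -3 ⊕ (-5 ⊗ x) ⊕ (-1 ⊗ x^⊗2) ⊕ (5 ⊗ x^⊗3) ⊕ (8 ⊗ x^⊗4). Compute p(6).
p(6) = -3

A tropical monomial a ⊗ x^⊗i evaluates to a + i · x. Evaluating each term at x = 6:
  Term 0 contributes -3 + 0 · 6 = -3
  Term 1 contributes -5 + 1 · 6 = 1
  Term 2 contributes -1 + 2 · 6 = 11
  Term 3 contributes 5 + 3 · 6 = 23
  Term 4 contributes 8 + 4 · 6 = 32
p(6) = ⊕ of these = min[-3, 1, 11, 23, 32] = -3.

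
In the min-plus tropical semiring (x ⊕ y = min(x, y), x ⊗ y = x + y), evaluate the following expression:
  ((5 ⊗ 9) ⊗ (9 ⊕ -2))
((5 ⊗ 9) ⊗ (9 ⊕ -2)) = 12

Expand innermost to outermost. Recall ⊕ takes the minimum of its arguments and ⊗ takes their sum. Working out the expression ((5 ⊗ 9) ⊗ (9 ⊕ -2)) gives 12.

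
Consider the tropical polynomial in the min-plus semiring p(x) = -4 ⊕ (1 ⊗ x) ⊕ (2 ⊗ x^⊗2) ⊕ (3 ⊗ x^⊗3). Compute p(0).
p(0) = -4

A tropical monomial a ⊗ x^⊗i evaluates to a + i · x. Evaluating each term at x = 0:
  Term 0 contributes -4 + 0 · 0 = -4
  Term 1 contributes 1 + 1 · 0 = 1
  Term 2 contributes 2 + 2 · 0 = 2
  Term 3 contributes 3 + 3 · 0 = 3
p(0) = ⊕ of these = min[-4, 1, 2, 3] = -4.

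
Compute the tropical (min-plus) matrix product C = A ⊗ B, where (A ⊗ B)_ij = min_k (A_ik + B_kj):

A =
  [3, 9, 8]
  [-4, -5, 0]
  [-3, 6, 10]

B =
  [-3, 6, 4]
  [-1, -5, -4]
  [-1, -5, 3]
A ⊗ B =
  [0, 3, 5]
  [-7, -10, -9]
  [-6, 1, 1]

Apply the min-plus product entry-by-entry:
  C[0][0] = min over k of (A[0][0] + B[0][0] = 3 + -3 = 0, A[0][1] + B[1][0] = 9 + -1 = 8, A[0][2] + B[2][0] = 8 + -1 = 7) = 0 (attained at k = 0)
  C[0][1] = min over k of (A[0][0] + B[0][1] = 3 + 6 = 9, A[0][1] + B[1][1] = 9 + -5 = 4, A[0][2] + B[2][1] = 8 + -5 = 3) = 3 (attained at k = 2)
  C[0][2] = min over k of (A[0][0] + B[0][2] = 3 + 4 = 7, A[0][1] + B[1][2] = 9 + -4 = 5, A[0][2] + B[2][2] = 8 + 3 = 11) = 5 (attained at k = 1)
  C[1][0] = min over k of (A[1][0] + B[0][0] = -4 + -3 = -7, A[1][1] + B[1][0] = -5 + -1 = -6, A[1][2] + B[2][0] = 0 + -1 = -1) = -7 (attained at k = 0)
  C[1][1] = min over k of (A[1][0] + B[0][1] = -4 + 6 = 2, A[1][1] + B[1][1] = -5 + -5 = -10, A[1][2] + B[2][1] = 0 + -5 = -5) = -10 (attained at k = 1)
  C[1][2] = min over k of (A[1][0] + B[0][2] = -4 + 4 = 0, A[1][1] + B[1][2] = -5 + -4 = -9, A[1][2] + B[2][2] = 0 + 3 = 3) = -9 (attained at k = 1)
  C[2][0] = min over k of (A[2][0] + B[0][0] = -3 + -3 = -6, A[2][1] + B[1][0] = 6 + -1 = 5, A[2][2] + B[2][0] = 10 + -1 = 9) = -6 (attained at k = 0)
  C[2][1] = min over k of (A[2][0] + B[0][1] = -3 + 6 = 3, A[2][1] + B[1][1] = 6 + -5 = 1, A[2][2] + B[2][1] = 10 + -5 = 5) = 1 (attained at k = 1)
  C[2][2] = min over k of (A[2][0] + B[0][2] = -3 + 4 = 1, A[2][1] + B[1][2] = 6 + -4 = 2, A[2][2] + B[2][2] = 10 + 3 = 13) = 1 (attained at k = 0)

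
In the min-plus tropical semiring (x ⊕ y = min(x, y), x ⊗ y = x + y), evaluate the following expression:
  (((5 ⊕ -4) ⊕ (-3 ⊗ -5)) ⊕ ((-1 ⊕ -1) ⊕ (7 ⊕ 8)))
(((5 ⊕ -4) ⊕ (-3 ⊗ -5)) ⊕ ((-1 ⊕ -1) ⊕ (7 ⊕ 8))) = -8

Expand innermost to outermost. Recall ⊕ takes the minimum of its arguments and ⊗ takes their sum. Working out the expression (((5 ⊕ -4) ⊕ (-3 ⊗ -5)) ⊕ ((-1 ⊕ -1) ⊕ (7 ⊕ 8))) gives -8.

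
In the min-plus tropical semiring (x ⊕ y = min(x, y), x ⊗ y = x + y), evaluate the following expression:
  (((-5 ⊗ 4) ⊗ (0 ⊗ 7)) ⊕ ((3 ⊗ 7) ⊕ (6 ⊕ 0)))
(((-5 ⊗ 4) ⊗ (0 ⊗ 7)) ⊕ ((3 ⊗ 7) ⊕ (6 ⊕ 0))) = 0

Expand innermost to outermost. Recall ⊕ takes the minimum of its arguments and ⊗ takes their sum. Working out the expression (((-5 ⊗ 4) ⊗ (0 ⊗ 7)) ⊕ ((3 ⊗ 7) ⊕ (6 ⊕ 0))) gives 0.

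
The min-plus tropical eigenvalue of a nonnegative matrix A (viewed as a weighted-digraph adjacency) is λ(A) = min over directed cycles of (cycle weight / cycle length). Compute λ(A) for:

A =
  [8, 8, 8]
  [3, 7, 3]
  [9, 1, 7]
λ(A) = 2

Enumerate directed cycles and compute their means (weight / length). Sample:
  cycle 0 → 0: weight = 8, length = 1, mean = 8/1 ≈ 8.000
  cycle 1 → 1: weight = 7, length = 1, mean = 7/1 ≈ 7.000
  cycle 2 → 2: weight = 7, length = 1, mean = 7/1 ≈ 7.000
  cycle 0 → 1 → 0: weight = 11, length = 2, mean = 11/2 ≈ 5.500
  cycle 0 → 2 → 0: weight = 17, length = 2, mean = 17/2 ≈ 8.500
  cycle 1 → 0 → 1: weight = 11, length = 2, mean = 11/2 ≈ 5.500
Minimum mean = 2.000, attained e.g. along the cycle 1 → 2 → 1 with weight 4 and length 2. So λ(A) = 4/2 = 2.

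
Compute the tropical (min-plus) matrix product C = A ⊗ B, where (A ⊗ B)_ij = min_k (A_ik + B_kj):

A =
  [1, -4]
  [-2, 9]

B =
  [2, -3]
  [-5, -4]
A ⊗ B =
  [-9, -8]
  [0, -5]

Apply the min-plus product entry-by-entry:
  C[0][0] = min over k of (A[0][0] + B[0][0] = 1 + 2 = 3, A[0][1] + B[1][0] = -4 + -5 = -9) = -9 (attained at k = 1)
  C[0][1] = min over k of (A[0][0] + B[0][1] = 1 + -3 = -2, A[0][1] + B[1][1] = -4 + -4 = -8) = -8 (attained at k = 1)
  C[1][0] = min over k of (A[1][0] + B[0][0] = -2 + 2 = 0, A[1][1] + B[1][0] = 9 + -5 = 4) = 0 (attained at k = 0)
  C[1][1] = min over k of (A[1][0] + B[0][1] = -2 + -3 = -5, A[1][1] + B[1][1] = 9 + -4 = 5) = -5 (attained at k = 0)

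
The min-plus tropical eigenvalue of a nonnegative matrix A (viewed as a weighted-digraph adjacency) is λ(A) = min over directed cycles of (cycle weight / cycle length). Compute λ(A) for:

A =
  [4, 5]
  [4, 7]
λ(A) = 4

Enumerate directed cycles and compute their means (weight / length). Sample:
  cycle 0 → 0: weight = 4, length = 1, mean = 4/1 ≈ 4.000
  cycle 1 → 1: weight = 7, length = 1, mean = 7/1 ≈ 7.000
  cycle 0 → 1 → 0: weight = 9, length = 2, mean = 9/2 ≈ 4.500
  cycle 1 → 0 → 1: weight = 9, length = 2, mean = 9/2 ≈ 4.500
Minimum mean = 4.000, attained e.g. along the cycle 0 → 0 with weight 4 and length 1. So λ(A) = 4/1 = 4.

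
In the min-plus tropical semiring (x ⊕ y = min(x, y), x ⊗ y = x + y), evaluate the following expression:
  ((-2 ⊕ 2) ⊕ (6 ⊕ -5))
((-2 ⊕ 2) ⊕ (6 ⊕ -5)) = -5

Expand innermost to outermost. Recall ⊕ takes the minimum of its arguments and ⊗ takes their sum. Working out the expression ((-2 ⊕ 2) ⊕ (6 ⊕ -5)) gives -5.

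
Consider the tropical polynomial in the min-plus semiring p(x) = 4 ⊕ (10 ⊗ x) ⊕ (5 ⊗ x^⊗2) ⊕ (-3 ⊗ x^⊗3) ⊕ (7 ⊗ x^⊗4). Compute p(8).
p(8) = 4

A tropical monomial a ⊗ x^⊗i evaluates to a + i · x. Evaluating each term at x = 8:
  Term 0 contributes 4 + 0 · 8 = 4
  Term 1 contributes 10 + 1 · 8 = 18
  Term 2 contributes 5 + 2 · 8 = 21
  Term 3 contributes -3 + 3 · 8 = 21
  Term 4 contributes 7 + 4 · 8 = 39
p(8) = ⊕ of these = min[4, 18, 21, 21, 39] = 4.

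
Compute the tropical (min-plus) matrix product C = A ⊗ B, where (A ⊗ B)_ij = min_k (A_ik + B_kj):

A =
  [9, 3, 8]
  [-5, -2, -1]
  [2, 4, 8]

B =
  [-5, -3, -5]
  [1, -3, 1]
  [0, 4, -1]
A ⊗ B =
  [4, 0, 4]
  [-10, -8, -10]
  [-3, -1, -3]

Apply the min-plus product entry-by-entry:
  C[0][0] = min over k of (A[0][0] + B[0][0] = 9 + -5 = 4, A[0][1] + B[1][0] = 3 + 1 = 4, A[0][2] + B[2][0] = 8 + 0 = 8) = 4 (attained at k = 0)
  C[0][1] = min over k of (A[0][0] + B[0][1] = 9 + -3 = 6, A[0][1] + B[1][1] = 3 + -3 = 0, A[0][2] + B[2][1] = 8 + 4 = 12) = 0 (attained at k = 1)
  C[0][2] = min over k of (A[0][0] + B[0][2] = 9 + -5 = 4, A[0][1] + B[1][2] = 3 + 1 = 4, A[0][2] + B[2][2] = 8 + -1 = 7) = 4 (attained at k = 0)
  C[1][0] = min over k of (A[1][0] + B[0][0] = -5 + -5 = -10, A[1][1] + B[1][0] = -2 + 1 = -1, A[1][2] + B[2][0] = -1 + 0 = -1) = -10 (attained at k = 0)
  C[1][1] = min over k of (A[1][0] + B[0][1] = -5 + -3 = -8, A[1][1] + B[1][1] = -2 + -3 = -5, A[1][2] + B[2][1] = -1 + 4 = 3) = -8 (attained at k = 0)
  C[1][2] = min over k of (A[1][0] + B[0][2] = -5 + -5 = -10, A[1][1] + B[1][2] = -2 + 1 = -1, A[1][2] + B[2][2] = -1 + -1 = -2) = -10 (attained at k = 0)
  C[2][0] = min over k of (A[2][0] + B[0][0] = 2 + -5 = -3, A[2][1] + B[1][0] = 4 + 1 = 5, A[2][2] + B[2][0] = 8 + 0 = 8) = -3 (attained at k = 0)
  C[2][1] = min over k of (A[2][0] + B[0][1] = 2 + -3 = -1, A[2][1] + B[1][1] = 4 + -3 = 1, A[2][2] + B[2][1] = 8 + 4 = 12) = -1 (attained at k = 0)
  C[2][2] = min over k of (A[2][0] + B[0][2] = 2 + -5 = -3, A[2][1] + B[1][2] = 4 + 1 = 5, A[2][2] + B[2][2] = 8 + -1 = 7) = -3 (attained at k = 0)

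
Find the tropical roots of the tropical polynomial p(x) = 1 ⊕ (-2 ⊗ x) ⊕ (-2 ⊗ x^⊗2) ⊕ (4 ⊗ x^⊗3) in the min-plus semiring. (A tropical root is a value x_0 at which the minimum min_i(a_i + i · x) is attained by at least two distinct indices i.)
Roots: {-6, 0, 3}

Each tropical root is a break point of the lower envelope of the lines y = a_i + i · x (there are 4 lines, with slopes 0, 1, ..., 3). Only the lines that attain the minimum somewhere contribute to roots; other lines are dominated. Here the surviving (envelope) indices are i = 3, i = 2, i = 1, i = 0.
Intersections between consecutive envelope lines give the roots: for adjacent envelope indices i < j the intersection is x = (a_i − a_j) / (j − i). Reading off the sorted break points: {-6, 0, 3}.
Verification: at each break x_0, at least two indices attain the minimum of min_i(a_i + i · x_0).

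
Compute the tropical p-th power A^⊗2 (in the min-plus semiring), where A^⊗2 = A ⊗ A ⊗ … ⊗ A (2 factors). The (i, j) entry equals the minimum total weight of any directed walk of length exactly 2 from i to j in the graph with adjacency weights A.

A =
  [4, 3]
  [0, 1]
A^⊗2 =
  [3, 4]
  [1, 2]

Each entry (A^⊗2)_ij equals the minimum over all length-2 walks i = v_0 → v_1 → … → v_2 = j of Σ_t A[v_t][v_{t+1}]. For example, for (i, j) = (0, 1) we minimise over 2 possible intermediate vertex sequences; the minimum is 4, attained along the walk 0 → 1 → 1.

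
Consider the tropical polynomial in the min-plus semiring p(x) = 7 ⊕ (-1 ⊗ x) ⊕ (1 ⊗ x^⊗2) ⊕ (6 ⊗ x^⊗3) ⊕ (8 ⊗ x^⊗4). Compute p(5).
p(5) = 4

A tropical monomial a ⊗ x^⊗i evaluates to a + i · x. Evaluating each term at x = 5:
  Term 0 contributes 7 + 0 · 5 = 7
  Term 1 contributes -1 + 1 · 5 = 4
  Term 2 contributes 1 + 2 · 5 = 11
  Term 3 contributes 6 + 3 · 5 = 21
  Term 4 contributes 8 + 4 · 5 = 28
p(5) = ⊕ of these = min[7, 4, 11, 21, 28] = 4.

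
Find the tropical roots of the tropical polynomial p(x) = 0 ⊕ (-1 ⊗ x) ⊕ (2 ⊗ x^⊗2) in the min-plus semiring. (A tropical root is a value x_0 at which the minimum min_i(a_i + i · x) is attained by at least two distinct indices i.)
Roots: {-3, 1}

Each tropical root is a break point of the lower envelope of the lines y = a_i + i · x (there are 3 lines, with slopes 0, 1, ..., 2). Only the lines that attain the minimum somewhere contribute to roots; other lines are dominated. Here the surviving (envelope) indices are i = 2, i = 1, i = 0.
Intersections between consecutive envelope lines give the roots: for adjacent envelope indices i < j the intersection is x = (a_i − a_j) / (j − i). Reading off the sorted break points: {-3, 1}.
Verification: at each break x_0, at least two indices attain the minimum of min_i(a_i + i · x_0).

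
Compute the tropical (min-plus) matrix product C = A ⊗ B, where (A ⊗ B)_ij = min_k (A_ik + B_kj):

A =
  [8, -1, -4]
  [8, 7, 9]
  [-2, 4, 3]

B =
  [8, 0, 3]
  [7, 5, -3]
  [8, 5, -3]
A ⊗ B =
  [4, 1, -7]
  [14, 8, 4]
  [6, -2, 0]

Apply the min-plus product entry-by-entry:
  C[0][0] = min over k of (A[0][0] + B[0][0] = 8 + 8 = 16, A[0][1] + B[1][0] = -1 + 7 = 6, A[0][2] + B[2][0] = -4 + 8 = 4) = 4 (attained at k = 2)
  C[0][1] = min over k of (A[0][0] + B[0][1] = 8 + 0 = 8, A[0][1] + B[1][1] = -1 + 5 = 4, A[0][2] + B[2][1] = -4 + 5 = 1) = 1 (attained at k = 2)
  C[0][2] = min over k of (A[0][0] + B[0][2] = 8 + 3 = 11, A[0][1] + B[1][2] = -1 + -3 = -4, A[0][2] + B[2][2] = -4 + -3 = -7) = -7 (attained at k = 2)
  C[1][0] = min over k of (A[1][0] + B[0][0] = 8 + 8 = 16, A[1][1] + B[1][0] = 7 + 7 = 14, A[1][2] + B[2][0] = 9 + 8 = 17) = 14 (attained at k = 1)
  C[1][1] = min over k of (A[1][0] + B[0][1] = 8 + 0 = 8, A[1][1] + B[1][1] = 7 + 5 = 12, A[1][2] + B[2][1] = 9 + 5 = 14) = 8 (attained at k = 0)
  C[1][2] = min over k of (A[1][0] + B[0][2] = 8 + 3 = 11, A[1][1] + B[1][2] = 7 + -3 = 4, A[1][2] + B[2][2] = 9 + -3 = 6) = 4 (attained at k = 1)
  C[2][0] = min over k of (A[2][0] + B[0][0] = -2 + 8 = 6, A[2][1] + B[1][0] = 4 + 7 = 11, A[2][2] + B[2][0] = 3 + 8 = 11) = 6 (attained at k = 0)
  C[2][1] = min over k of (A[2][0] + B[0][1] = -2 + 0 = -2, A[2][1] + B[1][1] = 4 + 5 = 9, A[2][2] + B[2][1] = 3 + 5 = 8) = -2 (attained at k = 0)
  C[2][2] = min over k of (A[2][0] + B[0][2] = -2 + 3 = 1, A[2][1] + B[1][2] = 4 + -3 = 1, A[2][2] + B[2][2] = 3 + -3 = 0) = 0 (attained at k = 2)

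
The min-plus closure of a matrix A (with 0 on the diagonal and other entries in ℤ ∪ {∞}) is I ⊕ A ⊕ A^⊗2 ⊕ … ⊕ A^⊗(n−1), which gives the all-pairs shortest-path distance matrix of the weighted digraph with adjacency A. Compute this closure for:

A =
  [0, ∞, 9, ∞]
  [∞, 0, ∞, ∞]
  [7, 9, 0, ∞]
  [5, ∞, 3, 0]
Closure =
  [0, 18, 9, ∞]
  [∞, 0, ∞, ∞]
  [7, 9, 0, ∞]
  [5, 12, 3, 0]

This is the Floyd-Warshall all-pairs shortest-path computation. For each intermediate vertex k = 0, 1, …, 3, update dist[i][j] ← min(dist[i][j], dist[i][k] + dist[k][j]). The final matrix gives, for each (i, j), the minimum total weight of any directed path from i to j (possibly empty when i = j).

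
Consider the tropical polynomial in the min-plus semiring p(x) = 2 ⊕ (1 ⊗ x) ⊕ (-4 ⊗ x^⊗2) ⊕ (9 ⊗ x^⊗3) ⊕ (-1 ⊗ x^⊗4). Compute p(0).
p(0) = -4

A tropical monomial a ⊗ x^⊗i evaluates to a + i · x. Evaluating each term at x = 0:
  Term 0 contributes 2 + 0 · 0 = 2
  Term 1 contributes 1 + 1 · 0 = 1
  Term 2 contributes -4 + 2 · 0 = -4
  Term 3 contributes 9 + 3 · 0 = 9
  Term 4 contributes -1 + 4 · 0 = -1
p(0) = ⊕ of these = min[2, 1, -4, 9, -1] = -4.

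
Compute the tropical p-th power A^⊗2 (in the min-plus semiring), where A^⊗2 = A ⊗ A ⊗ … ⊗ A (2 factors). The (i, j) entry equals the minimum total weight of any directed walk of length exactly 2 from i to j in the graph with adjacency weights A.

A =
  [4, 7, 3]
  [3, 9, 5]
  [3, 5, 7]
A^⊗2 =
  [6, 8, 7]
  [7, 10, 6]
  [7, 10, 6]

Each entry (A^⊗2)_ij equals the minimum over all length-2 walks i = v_0 → v_1 → … → v_2 = j of Σ_t A[v_t][v_{t+1}]. For example, for (i, j) = (0, 2) we minimise over 3 possible intermediate vertex sequences; the minimum is 7, attained along the walk 0 → 0 → 2.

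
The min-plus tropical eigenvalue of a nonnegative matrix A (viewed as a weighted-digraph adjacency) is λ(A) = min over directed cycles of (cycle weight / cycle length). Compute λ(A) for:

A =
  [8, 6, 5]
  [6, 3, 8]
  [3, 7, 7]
λ(A) = 3

Enumerate directed cycles and compute their means (weight / length). Sample:
  cycle 0 → 0: weight = 8, length = 1, mean = 8/1 ≈ 8.000
  cycle 1 → 1: weight = 3, length = 1, mean = 3/1 ≈ 3.000
  cycle 2 → 2: weight = 7, length = 1, mean = 7/1 ≈ 7.000
  cycle 0 → 1 → 0: weight = 12, length = 2, mean = 12/2 ≈ 6.000
  cycle 0 → 2 → 0: weight = 8, length = 2, mean = 8/2 ≈ 4.000
  cycle 1 → 0 → 1: weight = 12, length = 2, mean = 12/2 ≈ 6.000
Minimum mean = 3.000, attained e.g. along the cycle 1 → 1 with weight 3 and length 1. So λ(A) = 3/1 = 3.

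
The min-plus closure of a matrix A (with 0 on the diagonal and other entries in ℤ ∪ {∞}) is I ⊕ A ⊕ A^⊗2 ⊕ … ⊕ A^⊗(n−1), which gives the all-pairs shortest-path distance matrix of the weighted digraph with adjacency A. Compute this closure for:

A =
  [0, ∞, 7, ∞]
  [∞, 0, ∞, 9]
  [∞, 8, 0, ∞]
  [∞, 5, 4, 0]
Closure =
  [0, 15, 7, 24]
  [∞, 0, 13, 9]
  [∞, 8, 0, 17]
  [∞, 5, 4, 0]

This is the Floyd-Warshall all-pairs shortest-path computation. For each intermediate vertex k = 0, 1, …, 3, update dist[i][j] ← min(dist[i][j], dist[i][k] + dist[k][j]). The final matrix gives, for each (i, j), the minimum total weight of any directed path from i to j (possibly empty when i = j).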